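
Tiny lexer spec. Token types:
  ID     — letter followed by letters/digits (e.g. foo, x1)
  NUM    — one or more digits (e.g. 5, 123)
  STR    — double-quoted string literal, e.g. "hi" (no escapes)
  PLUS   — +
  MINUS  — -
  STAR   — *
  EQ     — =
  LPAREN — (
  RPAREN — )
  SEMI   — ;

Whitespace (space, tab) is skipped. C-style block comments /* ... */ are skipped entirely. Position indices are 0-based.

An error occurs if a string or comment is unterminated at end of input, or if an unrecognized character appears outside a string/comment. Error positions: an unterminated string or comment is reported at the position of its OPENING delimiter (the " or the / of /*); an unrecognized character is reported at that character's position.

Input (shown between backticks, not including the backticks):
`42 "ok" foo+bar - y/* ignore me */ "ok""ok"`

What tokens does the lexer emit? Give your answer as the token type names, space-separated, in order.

Answer: NUM STR ID PLUS ID MINUS ID STR STR

Derivation:
pos=0: emit NUM '42' (now at pos=2)
pos=3: enter STRING mode
pos=3: emit STR "ok" (now at pos=7)
pos=8: emit ID 'foo' (now at pos=11)
pos=11: emit PLUS '+'
pos=12: emit ID 'bar' (now at pos=15)
pos=16: emit MINUS '-'
pos=18: emit ID 'y' (now at pos=19)
pos=19: enter COMMENT mode (saw '/*')
exit COMMENT mode (now at pos=34)
pos=35: enter STRING mode
pos=35: emit STR "ok" (now at pos=39)
pos=39: enter STRING mode
pos=39: emit STR "ok" (now at pos=43)
DONE. 9 tokens: [NUM, STR, ID, PLUS, ID, MINUS, ID, STR, STR]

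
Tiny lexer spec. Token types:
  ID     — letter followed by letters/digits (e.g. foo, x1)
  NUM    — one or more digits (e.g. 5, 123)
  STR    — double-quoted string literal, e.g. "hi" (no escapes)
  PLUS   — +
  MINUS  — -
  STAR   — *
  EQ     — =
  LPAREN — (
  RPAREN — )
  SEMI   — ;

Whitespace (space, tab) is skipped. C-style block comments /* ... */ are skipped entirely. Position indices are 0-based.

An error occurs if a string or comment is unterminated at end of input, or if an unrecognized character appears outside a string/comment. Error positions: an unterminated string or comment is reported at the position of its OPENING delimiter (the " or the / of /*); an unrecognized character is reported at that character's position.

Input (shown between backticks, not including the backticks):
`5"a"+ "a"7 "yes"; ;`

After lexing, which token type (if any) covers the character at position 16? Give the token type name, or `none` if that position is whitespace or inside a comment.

pos=0: emit NUM '5' (now at pos=1)
pos=1: enter STRING mode
pos=1: emit STR "a" (now at pos=4)
pos=4: emit PLUS '+'
pos=6: enter STRING mode
pos=6: emit STR "a" (now at pos=9)
pos=9: emit NUM '7' (now at pos=10)
pos=11: enter STRING mode
pos=11: emit STR "yes" (now at pos=16)
pos=16: emit SEMI ';'
pos=18: emit SEMI ';'
DONE. 8 tokens: [NUM, STR, PLUS, STR, NUM, STR, SEMI, SEMI]
Position 16: char is ';' -> SEMI

Answer: SEMI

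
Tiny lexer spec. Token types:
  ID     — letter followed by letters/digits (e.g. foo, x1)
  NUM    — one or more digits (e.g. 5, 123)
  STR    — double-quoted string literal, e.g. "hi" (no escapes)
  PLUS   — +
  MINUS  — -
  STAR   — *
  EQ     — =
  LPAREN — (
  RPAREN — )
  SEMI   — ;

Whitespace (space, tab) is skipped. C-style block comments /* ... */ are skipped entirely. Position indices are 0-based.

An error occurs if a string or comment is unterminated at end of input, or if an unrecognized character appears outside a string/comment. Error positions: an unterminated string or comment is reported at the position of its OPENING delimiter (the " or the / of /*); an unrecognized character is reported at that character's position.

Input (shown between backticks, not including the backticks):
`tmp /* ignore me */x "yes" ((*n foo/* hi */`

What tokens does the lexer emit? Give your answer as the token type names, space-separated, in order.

Answer: ID ID STR LPAREN LPAREN STAR ID ID

Derivation:
pos=0: emit ID 'tmp' (now at pos=3)
pos=4: enter COMMENT mode (saw '/*')
exit COMMENT mode (now at pos=19)
pos=19: emit ID 'x' (now at pos=20)
pos=21: enter STRING mode
pos=21: emit STR "yes" (now at pos=26)
pos=27: emit LPAREN '('
pos=28: emit LPAREN '('
pos=29: emit STAR '*'
pos=30: emit ID 'n' (now at pos=31)
pos=32: emit ID 'foo' (now at pos=35)
pos=35: enter COMMENT mode (saw '/*')
exit COMMENT mode (now at pos=43)
DONE. 8 tokens: [ID, ID, STR, LPAREN, LPAREN, STAR, ID, ID]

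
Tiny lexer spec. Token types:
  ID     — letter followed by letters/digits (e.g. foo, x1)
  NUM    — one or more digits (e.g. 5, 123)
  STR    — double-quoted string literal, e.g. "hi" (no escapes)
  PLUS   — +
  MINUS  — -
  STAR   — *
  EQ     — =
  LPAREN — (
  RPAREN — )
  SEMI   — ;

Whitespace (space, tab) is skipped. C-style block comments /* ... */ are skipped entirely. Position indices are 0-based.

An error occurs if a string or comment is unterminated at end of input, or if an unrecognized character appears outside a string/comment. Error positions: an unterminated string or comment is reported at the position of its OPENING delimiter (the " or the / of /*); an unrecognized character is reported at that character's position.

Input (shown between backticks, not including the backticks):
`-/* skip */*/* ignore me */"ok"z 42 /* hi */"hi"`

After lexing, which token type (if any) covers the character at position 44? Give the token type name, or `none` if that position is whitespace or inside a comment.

pos=0: emit MINUS '-'
pos=1: enter COMMENT mode (saw '/*')
exit COMMENT mode (now at pos=11)
pos=11: emit STAR '*'
pos=12: enter COMMENT mode (saw '/*')
exit COMMENT mode (now at pos=27)
pos=27: enter STRING mode
pos=27: emit STR "ok" (now at pos=31)
pos=31: emit ID 'z' (now at pos=32)
pos=33: emit NUM '42' (now at pos=35)
pos=36: enter COMMENT mode (saw '/*')
exit COMMENT mode (now at pos=44)
pos=44: enter STRING mode
pos=44: emit STR "hi" (now at pos=48)
DONE. 6 tokens: [MINUS, STAR, STR, ID, NUM, STR]
Position 44: char is '"' -> STR

Answer: STR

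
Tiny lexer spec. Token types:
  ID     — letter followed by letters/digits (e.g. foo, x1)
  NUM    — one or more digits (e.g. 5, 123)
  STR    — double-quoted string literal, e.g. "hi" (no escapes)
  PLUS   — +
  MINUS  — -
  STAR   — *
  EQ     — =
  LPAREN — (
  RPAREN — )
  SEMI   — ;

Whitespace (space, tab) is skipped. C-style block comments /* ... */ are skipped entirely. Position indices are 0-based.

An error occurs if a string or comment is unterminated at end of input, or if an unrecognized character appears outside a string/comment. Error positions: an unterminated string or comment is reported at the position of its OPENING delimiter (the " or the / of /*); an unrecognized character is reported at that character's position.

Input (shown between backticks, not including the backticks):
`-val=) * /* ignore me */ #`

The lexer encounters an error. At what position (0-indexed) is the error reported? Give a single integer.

Answer: 25

Derivation:
pos=0: emit MINUS '-'
pos=1: emit ID 'val' (now at pos=4)
pos=4: emit EQ '='
pos=5: emit RPAREN ')'
pos=7: emit STAR '*'
pos=9: enter COMMENT mode (saw '/*')
exit COMMENT mode (now at pos=24)
pos=25: ERROR — unrecognized char '#'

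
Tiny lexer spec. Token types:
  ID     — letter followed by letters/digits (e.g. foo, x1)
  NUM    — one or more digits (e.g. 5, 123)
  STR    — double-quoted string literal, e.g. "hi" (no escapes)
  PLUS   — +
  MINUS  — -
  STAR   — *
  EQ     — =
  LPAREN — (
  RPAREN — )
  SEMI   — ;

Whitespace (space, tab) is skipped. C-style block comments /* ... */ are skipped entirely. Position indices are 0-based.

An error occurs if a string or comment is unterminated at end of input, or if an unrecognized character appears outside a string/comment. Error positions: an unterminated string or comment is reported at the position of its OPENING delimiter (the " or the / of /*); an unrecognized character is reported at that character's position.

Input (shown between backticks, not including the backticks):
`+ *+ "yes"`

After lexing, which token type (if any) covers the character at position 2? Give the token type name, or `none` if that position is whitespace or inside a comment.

Answer: STAR

Derivation:
pos=0: emit PLUS '+'
pos=2: emit STAR '*'
pos=3: emit PLUS '+'
pos=5: enter STRING mode
pos=5: emit STR "yes" (now at pos=10)
DONE. 4 tokens: [PLUS, STAR, PLUS, STR]
Position 2: char is '*' -> STAR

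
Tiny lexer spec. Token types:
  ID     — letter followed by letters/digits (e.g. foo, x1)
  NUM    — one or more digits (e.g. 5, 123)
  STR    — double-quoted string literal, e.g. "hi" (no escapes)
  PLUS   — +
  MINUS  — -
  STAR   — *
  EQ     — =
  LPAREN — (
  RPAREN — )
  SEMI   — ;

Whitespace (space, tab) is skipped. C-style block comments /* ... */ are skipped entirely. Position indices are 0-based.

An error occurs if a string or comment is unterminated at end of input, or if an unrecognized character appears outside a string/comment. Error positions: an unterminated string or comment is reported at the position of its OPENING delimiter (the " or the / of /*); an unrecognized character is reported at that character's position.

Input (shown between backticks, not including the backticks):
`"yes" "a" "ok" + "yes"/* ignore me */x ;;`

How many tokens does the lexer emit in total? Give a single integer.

pos=0: enter STRING mode
pos=0: emit STR "yes" (now at pos=5)
pos=6: enter STRING mode
pos=6: emit STR "a" (now at pos=9)
pos=10: enter STRING mode
pos=10: emit STR "ok" (now at pos=14)
pos=15: emit PLUS '+'
pos=17: enter STRING mode
pos=17: emit STR "yes" (now at pos=22)
pos=22: enter COMMENT mode (saw '/*')
exit COMMENT mode (now at pos=37)
pos=37: emit ID 'x' (now at pos=38)
pos=39: emit SEMI ';'
pos=40: emit SEMI ';'
DONE. 8 tokens: [STR, STR, STR, PLUS, STR, ID, SEMI, SEMI]

Answer: 8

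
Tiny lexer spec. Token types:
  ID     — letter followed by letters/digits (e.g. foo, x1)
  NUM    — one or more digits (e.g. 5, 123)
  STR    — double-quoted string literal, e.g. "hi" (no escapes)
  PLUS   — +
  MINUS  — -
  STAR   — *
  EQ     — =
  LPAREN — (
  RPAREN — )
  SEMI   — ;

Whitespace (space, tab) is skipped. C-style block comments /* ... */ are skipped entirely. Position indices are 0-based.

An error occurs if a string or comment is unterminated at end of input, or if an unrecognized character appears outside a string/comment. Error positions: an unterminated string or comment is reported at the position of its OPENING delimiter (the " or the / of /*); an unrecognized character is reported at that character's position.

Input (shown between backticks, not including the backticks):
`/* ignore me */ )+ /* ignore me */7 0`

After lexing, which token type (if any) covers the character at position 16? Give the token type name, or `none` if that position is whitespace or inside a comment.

Answer: RPAREN

Derivation:
pos=0: enter COMMENT mode (saw '/*')
exit COMMENT mode (now at pos=15)
pos=16: emit RPAREN ')'
pos=17: emit PLUS '+'
pos=19: enter COMMENT mode (saw '/*')
exit COMMENT mode (now at pos=34)
pos=34: emit NUM '7' (now at pos=35)
pos=36: emit NUM '0' (now at pos=37)
DONE. 4 tokens: [RPAREN, PLUS, NUM, NUM]
Position 16: char is ')' -> RPAREN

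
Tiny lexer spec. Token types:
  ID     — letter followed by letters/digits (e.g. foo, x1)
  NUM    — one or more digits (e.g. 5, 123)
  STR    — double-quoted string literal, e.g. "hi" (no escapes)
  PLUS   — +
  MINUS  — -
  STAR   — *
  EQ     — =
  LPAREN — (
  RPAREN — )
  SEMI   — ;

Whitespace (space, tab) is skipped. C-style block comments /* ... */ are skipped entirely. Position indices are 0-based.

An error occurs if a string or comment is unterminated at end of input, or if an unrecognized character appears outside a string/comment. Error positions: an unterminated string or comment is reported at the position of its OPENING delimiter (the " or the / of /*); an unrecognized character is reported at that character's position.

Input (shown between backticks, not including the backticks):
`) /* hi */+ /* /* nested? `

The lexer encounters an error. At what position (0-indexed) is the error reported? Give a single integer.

pos=0: emit RPAREN ')'
pos=2: enter COMMENT mode (saw '/*')
exit COMMENT mode (now at pos=10)
pos=10: emit PLUS '+'
pos=12: enter COMMENT mode (saw '/*')
pos=12: ERROR — unterminated comment (reached EOF)

Answer: 12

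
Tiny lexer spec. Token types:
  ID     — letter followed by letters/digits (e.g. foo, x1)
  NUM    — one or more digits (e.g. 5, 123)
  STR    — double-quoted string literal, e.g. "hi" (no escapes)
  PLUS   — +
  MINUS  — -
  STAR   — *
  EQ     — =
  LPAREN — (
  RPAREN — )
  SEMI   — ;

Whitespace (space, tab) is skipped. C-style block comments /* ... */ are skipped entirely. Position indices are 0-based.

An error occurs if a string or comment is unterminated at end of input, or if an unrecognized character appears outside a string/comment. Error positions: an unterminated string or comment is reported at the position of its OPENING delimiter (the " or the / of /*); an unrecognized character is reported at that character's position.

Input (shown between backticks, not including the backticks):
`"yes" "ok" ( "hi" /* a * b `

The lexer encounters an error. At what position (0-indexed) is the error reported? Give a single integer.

pos=0: enter STRING mode
pos=0: emit STR "yes" (now at pos=5)
pos=6: enter STRING mode
pos=6: emit STR "ok" (now at pos=10)
pos=11: emit LPAREN '('
pos=13: enter STRING mode
pos=13: emit STR "hi" (now at pos=17)
pos=18: enter COMMENT mode (saw '/*')
pos=18: ERROR — unterminated comment (reached EOF)

Answer: 18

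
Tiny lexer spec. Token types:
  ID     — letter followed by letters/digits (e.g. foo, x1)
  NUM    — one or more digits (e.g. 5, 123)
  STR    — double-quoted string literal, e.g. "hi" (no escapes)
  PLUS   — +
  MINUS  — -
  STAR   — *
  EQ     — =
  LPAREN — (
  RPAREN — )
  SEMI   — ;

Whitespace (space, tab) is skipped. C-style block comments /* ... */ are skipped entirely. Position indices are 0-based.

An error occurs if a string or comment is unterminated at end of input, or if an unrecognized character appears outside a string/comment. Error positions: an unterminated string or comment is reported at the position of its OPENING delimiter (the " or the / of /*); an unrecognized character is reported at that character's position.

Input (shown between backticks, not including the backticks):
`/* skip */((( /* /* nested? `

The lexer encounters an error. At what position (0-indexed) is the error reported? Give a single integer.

Answer: 14

Derivation:
pos=0: enter COMMENT mode (saw '/*')
exit COMMENT mode (now at pos=10)
pos=10: emit LPAREN '('
pos=11: emit LPAREN '('
pos=12: emit LPAREN '('
pos=14: enter COMMENT mode (saw '/*')
pos=14: ERROR — unterminated comment (reached EOF)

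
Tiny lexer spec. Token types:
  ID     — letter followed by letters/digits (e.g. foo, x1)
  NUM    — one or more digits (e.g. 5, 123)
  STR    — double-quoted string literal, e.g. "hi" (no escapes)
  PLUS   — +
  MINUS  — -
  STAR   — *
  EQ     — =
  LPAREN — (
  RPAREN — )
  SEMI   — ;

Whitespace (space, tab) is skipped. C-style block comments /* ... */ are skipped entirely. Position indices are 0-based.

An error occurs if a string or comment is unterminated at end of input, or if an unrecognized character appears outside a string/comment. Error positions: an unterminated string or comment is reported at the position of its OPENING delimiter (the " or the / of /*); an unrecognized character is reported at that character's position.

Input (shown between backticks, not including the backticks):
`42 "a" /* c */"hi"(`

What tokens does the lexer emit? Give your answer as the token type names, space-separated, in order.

Answer: NUM STR STR LPAREN

Derivation:
pos=0: emit NUM '42' (now at pos=2)
pos=3: enter STRING mode
pos=3: emit STR "a" (now at pos=6)
pos=7: enter COMMENT mode (saw '/*')
exit COMMENT mode (now at pos=14)
pos=14: enter STRING mode
pos=14: emit STR "hi" (now at pos=18)
pos=18: emit LPAREN '('
DONE. 4 tokens: [NUM, STR, STR, LPAREN]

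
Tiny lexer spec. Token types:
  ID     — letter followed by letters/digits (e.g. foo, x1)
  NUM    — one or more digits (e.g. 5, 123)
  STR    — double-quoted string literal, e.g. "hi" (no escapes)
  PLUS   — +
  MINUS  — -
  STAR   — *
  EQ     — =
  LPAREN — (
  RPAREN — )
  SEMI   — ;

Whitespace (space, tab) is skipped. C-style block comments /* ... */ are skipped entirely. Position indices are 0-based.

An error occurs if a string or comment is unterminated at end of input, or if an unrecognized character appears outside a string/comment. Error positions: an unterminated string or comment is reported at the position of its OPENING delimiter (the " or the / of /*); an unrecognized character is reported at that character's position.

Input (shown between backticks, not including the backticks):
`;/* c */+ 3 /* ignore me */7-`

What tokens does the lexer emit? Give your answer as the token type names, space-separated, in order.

Answer: SEMI PLUS NUM NUM MINUS

Derivation:
pos=0: emit SEMI ';'
pos=1: enter COMMENT mode (saw '/*')
exit COMMENT mode (now at pos=8)
pos=8: emit PLUS '+'
pos=10: emit NUM '3' (now at pos=11)
pos=12: enter COMMENT mode (saw '/*')
exit COMMENT mode (now at pos=27)
pos=27: emit NUM '7' (now at pos=28)
pos=28: emit MINUS '-'
DONE. 5 tokens: [SEMI, PLUS, NUM, NUM, MINUS]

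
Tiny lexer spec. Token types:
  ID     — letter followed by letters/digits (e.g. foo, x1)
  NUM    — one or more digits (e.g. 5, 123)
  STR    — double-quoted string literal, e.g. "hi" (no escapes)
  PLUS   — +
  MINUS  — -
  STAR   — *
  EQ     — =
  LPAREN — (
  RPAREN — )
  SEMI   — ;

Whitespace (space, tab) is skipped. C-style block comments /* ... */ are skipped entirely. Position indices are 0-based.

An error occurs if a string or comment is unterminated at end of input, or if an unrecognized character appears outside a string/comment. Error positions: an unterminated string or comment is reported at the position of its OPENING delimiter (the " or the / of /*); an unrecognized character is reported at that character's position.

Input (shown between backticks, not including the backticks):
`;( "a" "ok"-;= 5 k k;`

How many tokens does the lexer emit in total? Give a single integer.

Answer: 11

Derivation:
pos=0: emit SEMI ';'
pos=1: emit LPAREN '('
pos=3: enter STRING mode
pos=3: emit STR "a" (now at pos=6)
pos=7: enter STRING mode
pos=7: emit STR "ok" (now at pos=11)
pos=11: emit MINUS '-'
pos=12: emit SEMI ';'
pos=13: emit EQ '='
pos=15: emit NUM '5' (now at pos=16)
pos=17: emit ID 'k' (now at pos=18)
pos=19: emit ID 'k' (now at pos=20)
pos=20: emit SEMI ';'
DONE. 11 tokens: [SEMI, LPAREN, STR, STR, MINUS, SEMI, EQ, NUM, ID, ID, SEMI]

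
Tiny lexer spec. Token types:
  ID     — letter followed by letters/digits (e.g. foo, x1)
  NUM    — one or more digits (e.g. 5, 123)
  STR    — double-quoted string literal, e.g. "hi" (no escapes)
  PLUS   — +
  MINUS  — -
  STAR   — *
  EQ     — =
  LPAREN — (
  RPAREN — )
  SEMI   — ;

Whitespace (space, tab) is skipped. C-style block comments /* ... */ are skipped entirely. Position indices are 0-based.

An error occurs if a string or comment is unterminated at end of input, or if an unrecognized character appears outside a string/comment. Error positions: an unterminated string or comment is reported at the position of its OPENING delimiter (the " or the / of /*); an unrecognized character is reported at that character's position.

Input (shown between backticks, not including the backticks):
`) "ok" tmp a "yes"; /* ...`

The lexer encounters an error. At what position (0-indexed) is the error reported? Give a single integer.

pos=0: emit RPAREN ')'
pos=2: enter STRING mode
pos=2: emit STR "ok" (now at pos=6)
pos=7: emit ID 'tmp' (now at pos=10)
pos=11: emit ID 'a' (now at pos=12)
pos=13: enter STRING mode
pos=13: emit STR "yes" (now at pos=18)
pos=18: emit SEMI ';'
pos=20: enter COMMENT mode (saw '/*')
pos=20: ERROR — unterminated comment (reached EOF)

Answer: 20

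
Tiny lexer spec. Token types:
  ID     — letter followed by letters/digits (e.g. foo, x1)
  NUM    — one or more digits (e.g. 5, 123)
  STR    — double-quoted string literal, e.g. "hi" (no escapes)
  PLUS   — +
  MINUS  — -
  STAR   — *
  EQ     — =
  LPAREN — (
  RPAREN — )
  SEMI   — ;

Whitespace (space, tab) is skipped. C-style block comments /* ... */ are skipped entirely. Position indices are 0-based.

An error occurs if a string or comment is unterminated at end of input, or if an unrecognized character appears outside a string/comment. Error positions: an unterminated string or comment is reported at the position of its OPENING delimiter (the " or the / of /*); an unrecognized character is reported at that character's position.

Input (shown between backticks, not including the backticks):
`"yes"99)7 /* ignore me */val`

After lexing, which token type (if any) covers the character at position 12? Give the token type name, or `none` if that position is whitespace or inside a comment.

Answer: none

Derivation:
pos=0: enter STRING mode
pos=0: emit STR "yes" (now at pos=5)
pos=5: emit NUM '99' (now at pos=7)
pos=7: emit RPAREN ')'
pos=8: emit NUM '7' (now at pos=9)
pos=10: enter COMMENT mode (saw '/*')
exit COMMENT mode (now at pos=25)
pos=25: emit ID 'val' (now at pos=28)
DONE. 5 tokens: [STR, NUM, RPAREN, NUM, ID]
Position 12: char is ' ' -> none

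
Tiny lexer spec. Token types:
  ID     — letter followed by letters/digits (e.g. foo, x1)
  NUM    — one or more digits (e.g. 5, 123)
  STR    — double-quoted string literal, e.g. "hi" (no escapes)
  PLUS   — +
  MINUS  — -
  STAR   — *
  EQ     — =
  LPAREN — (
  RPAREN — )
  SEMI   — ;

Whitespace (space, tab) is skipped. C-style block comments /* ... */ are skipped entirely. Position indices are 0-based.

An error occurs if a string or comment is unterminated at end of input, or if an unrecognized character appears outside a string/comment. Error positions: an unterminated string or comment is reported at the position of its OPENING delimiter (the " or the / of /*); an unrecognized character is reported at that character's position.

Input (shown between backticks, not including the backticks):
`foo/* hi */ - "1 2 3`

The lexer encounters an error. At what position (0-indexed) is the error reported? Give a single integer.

Answer: 14

Derivation:
pos=0: emit ID 'foo' (now at pos=3)
pos=3: enter COMMENT mode (saw '/*')
exit COMMENT mode (now at pos=11)
pos=12: emit MINUS '-'
pos=14: enter STRING mode
pos=14: ERROR — unterminated string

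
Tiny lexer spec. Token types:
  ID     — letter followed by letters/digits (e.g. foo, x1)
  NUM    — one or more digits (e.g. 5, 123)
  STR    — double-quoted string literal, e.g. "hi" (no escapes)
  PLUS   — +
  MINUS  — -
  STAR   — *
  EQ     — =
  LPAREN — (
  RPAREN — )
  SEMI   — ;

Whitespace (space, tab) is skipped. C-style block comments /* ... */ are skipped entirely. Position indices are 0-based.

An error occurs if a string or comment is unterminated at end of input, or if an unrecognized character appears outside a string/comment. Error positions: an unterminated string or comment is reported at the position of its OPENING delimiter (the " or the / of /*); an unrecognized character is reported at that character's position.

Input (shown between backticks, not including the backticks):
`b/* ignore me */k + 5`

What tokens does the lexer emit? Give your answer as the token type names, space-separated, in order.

pos=0: emit ID 'b' (now at pos=1)
pos=1: enter COMMENT mode (saw '/*')
exit COMMENT mode (now at pos=16)
pos=16: emit ID 'k' (now at pos=17)
pos=18: emit PLUS '+'
pos=20: emit NUM '5' (now at pos=21)
DONE. 4 tokens: [ID, ID, PLUS, NUM]

Answer: ID ID PLUS NUM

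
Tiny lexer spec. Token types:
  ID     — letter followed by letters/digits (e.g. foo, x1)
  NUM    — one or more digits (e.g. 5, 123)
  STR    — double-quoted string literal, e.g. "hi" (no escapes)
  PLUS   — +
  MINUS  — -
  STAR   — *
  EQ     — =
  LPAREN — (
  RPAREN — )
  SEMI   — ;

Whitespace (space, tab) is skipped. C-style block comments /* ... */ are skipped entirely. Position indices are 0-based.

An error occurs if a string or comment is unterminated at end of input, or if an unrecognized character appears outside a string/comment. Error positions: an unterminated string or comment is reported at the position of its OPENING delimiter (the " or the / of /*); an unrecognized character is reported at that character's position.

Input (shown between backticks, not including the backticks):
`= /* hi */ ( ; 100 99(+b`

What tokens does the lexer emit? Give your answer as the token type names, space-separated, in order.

Answer: EQ LPAREN SEMI NUM NUM LPAREN PLUS ID

Derivation:
pos=0: emit EQ '='
pos=2: enter COMMENT mode (saw '/*')
exit COMMENT mode (now at pos=10)
pos=11: emit LPAREN '('
pos=13: emit SEMI ';'
pos=15: emit NUM '100' (now at pos=18)
pos=19: emit NUM '99' (now at pos=21)
pos=21: emit LPAREN '('
pos=22: emit PLUS '+'
pos=23: emit ID 'b' (now at pos=24)
DONE. 8 tokens: [EQ, LPAREN, SEMI, NUM, NUM, LPAREN, PLUS, ID]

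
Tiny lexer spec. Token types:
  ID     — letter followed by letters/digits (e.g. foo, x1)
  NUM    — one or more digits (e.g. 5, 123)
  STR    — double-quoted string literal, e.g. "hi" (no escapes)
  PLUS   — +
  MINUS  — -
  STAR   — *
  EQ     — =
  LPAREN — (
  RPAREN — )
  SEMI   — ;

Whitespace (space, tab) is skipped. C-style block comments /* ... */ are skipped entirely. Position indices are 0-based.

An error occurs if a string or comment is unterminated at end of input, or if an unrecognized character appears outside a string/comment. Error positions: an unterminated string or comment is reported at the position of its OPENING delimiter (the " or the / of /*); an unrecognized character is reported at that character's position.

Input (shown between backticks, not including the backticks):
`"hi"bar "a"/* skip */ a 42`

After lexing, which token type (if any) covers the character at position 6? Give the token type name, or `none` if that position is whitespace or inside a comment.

pos=0: enter STRING mode
pos=0: emit STR "hi" (now at pos=4)
pos=4: emit ID 'bar' (now at pos=7)
pos=8: enter STRING mode
pos=8: emit STR "a" (now at pos=11)
pos=11: enter COMMENT mode (saw '/*')
exit COMMENT mode (now at pos=21)
pos=22: emit ID 'a' (now at pos=23)
pos=24: emit NUM '42' (now at pos=26)
DONE. 5 tokens: [STR, ID, STR, ID, NUM]
Position 6: char is 'r' -> ID

Answer: ID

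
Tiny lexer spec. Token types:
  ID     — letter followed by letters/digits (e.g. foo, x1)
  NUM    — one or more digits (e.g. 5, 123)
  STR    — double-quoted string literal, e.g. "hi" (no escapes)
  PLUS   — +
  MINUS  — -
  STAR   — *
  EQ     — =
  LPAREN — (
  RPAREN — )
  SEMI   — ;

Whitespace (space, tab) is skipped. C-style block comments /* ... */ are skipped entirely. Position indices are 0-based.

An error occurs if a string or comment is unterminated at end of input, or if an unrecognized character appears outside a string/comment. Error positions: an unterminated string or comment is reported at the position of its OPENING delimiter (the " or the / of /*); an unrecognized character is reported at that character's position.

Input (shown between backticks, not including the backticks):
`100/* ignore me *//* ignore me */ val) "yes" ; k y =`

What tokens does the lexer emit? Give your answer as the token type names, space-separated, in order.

Answer: NUM ID RPAREN STR SEMI ID ID EQ

Derivation:
pos=0: emit NUM '100' (now at pos=3)
pos=3: enter COMMENT mode (saw '/*')
exit COMMENT mode (now at pos=18)
pos=18: enter COMMENT mode (saw '/*')
exit COMMENT mode (now at pos=33)
pos=34: emit ID 'val' (now at pos=37)
pos=37: emit RPAREN ')'
pos=39: enter STRING mode
pos=39: emit STR "yes" (now at pos=44)
pos=45: emit SEMI ';'
pos=47: emit ID 'k' (now at pos=48)
pos=49: emit ID 'y' (now at pos=50)
pos=51: emit EQ '='
DONE. 8 tokens: [NUM, ID, RPAREN, STR, SEMI, ID, ID, EQ]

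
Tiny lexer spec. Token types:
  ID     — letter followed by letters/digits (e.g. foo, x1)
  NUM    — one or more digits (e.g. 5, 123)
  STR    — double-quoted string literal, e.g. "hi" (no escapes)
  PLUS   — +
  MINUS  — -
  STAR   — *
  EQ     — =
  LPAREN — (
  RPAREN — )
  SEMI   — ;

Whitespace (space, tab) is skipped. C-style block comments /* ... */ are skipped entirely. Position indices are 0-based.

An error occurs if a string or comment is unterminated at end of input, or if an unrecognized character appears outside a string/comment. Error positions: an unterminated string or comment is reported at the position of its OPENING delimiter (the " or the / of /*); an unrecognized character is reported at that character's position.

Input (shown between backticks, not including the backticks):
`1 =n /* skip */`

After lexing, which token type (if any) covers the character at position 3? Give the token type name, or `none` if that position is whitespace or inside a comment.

pos=0: emit NUM '1' (now at pos=1)
pos=2: emit EQ '='
pos=3: emit ID 'n' (now at pos=4)
pos=5: enter COMMENT mode (saw '/*')
exit COMMENT mode (now at pos=15)
DONE. 3 tokens: [NUM, EQ, ID]
Position 3: char is 'n' -> ID

Answer: ID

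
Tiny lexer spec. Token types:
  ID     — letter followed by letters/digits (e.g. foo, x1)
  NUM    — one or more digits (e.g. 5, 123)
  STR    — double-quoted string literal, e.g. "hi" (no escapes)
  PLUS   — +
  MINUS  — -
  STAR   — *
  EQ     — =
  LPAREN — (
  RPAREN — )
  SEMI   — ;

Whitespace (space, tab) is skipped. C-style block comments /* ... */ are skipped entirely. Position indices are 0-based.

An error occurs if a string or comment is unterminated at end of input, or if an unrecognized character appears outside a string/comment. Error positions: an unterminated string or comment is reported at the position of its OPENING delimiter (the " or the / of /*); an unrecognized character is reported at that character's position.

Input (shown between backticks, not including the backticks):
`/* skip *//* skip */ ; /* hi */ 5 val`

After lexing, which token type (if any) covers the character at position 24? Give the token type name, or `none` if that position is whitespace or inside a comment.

pos=0: enter COMMENT mode (saw '/*')
exit COMMENT mode (now at pos=10)
pos=10: enter COMMENT mode (saw '/*')
exit COMMENT mode (now at pos=20)
pos=21: emit SEMI ';'
pos=23: enter COMMENT mode (saw '/*')
exit COMMENT mode (now at pos=31)
pos=32: emit NUM '5' (now at pos=33)
pos=34: emit ID 'val' (now at pos=37)
DONE. 3 tokens: [SEMI, NUM, ID]
Position 24: char is '*' -> none

Answer: none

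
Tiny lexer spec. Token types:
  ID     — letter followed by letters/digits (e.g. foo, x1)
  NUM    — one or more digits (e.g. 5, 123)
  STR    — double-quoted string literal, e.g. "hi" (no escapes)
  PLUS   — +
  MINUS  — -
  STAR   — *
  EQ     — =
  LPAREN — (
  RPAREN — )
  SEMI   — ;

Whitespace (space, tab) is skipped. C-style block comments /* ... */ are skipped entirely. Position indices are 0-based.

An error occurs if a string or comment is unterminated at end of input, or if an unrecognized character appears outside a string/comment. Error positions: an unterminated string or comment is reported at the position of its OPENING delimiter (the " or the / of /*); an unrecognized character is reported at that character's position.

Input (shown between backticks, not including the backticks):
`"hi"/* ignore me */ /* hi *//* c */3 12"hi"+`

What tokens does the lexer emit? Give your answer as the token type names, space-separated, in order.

pos=0: enter STRING mode
pos=0: emit STR "hi" (now at pos=4)
pos=4: enter COMMENT mode (saw '/*')
exit COMMENT mode (now at pos=19)
pos=20: enter COMMENT mode (saw '/*')
exit COMMENT mode (now at pos=28)
pos=28: enter COMMENT mode (saw '/*')
exit COMMENT mode (now at pos=35)
pos=35: emit NUM '3' (now at pos=36)
pos=37: emit NUM '12' (now at pos=39)
pos=39: enter STRING mode
pos=39: emit STR "hi" (now at pos=43)
pos=43: emit PLUS '+'
DONE. 5 tokens: [STR, NUM, NUM, STR, PLUS]

Answer: STR NUM NUM STR PLUS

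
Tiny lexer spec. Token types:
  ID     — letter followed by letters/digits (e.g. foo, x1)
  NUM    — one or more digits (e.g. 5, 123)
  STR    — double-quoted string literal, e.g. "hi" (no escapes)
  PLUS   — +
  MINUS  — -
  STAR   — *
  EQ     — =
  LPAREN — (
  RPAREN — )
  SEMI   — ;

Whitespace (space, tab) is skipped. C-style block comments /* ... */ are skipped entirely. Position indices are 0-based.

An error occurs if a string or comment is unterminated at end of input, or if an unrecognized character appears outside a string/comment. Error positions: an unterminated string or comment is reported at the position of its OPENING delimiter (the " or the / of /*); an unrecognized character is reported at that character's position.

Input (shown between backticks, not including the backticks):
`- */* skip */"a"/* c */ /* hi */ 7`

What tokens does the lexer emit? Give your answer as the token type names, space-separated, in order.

Answer: MINUS STAR STR NUM

Derivation:
pos=0: emit MINUS '-'
pos=2: emit STAR '*'
pos=3: enter COMMENT mode (saw '/*')
exit COMMENT mode (now at pos=13)
pos=13: enter STRING mode
pos=13: emit STR "a" (now at pos=16)
pos=16: enter COMMENT mode (saw '/*')
exit COMMENT mode (now at pos=23)
pos=24: enter COMMENT mode (saw '/*')
exit COMMENT mode (now at pos=32)
pos=33: emit NUM '7' (now at pos=34)
DONE. 4 tokens: [MINUS, STAR, STR, NUM]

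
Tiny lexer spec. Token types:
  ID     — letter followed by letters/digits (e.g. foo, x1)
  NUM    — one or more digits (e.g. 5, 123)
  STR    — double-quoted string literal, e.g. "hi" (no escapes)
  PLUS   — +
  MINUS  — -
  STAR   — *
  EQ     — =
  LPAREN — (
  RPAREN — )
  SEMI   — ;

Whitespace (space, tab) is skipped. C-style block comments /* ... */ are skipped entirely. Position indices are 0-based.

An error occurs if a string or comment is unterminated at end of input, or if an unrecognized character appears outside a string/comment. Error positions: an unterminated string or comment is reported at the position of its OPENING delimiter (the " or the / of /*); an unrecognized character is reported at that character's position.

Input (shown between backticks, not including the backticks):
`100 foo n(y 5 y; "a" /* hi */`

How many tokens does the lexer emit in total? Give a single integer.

pos=0: emit NUM '100' (now at pos=3)
pos=4: emit ID 'foo' (now at pos=7)
pos=8: emit ID 'n' (now at pos=9)
pos=9: emit LPAREN '('
pos=10: emit ID 'y' (now at pos=11)
pos=12: emit NUM '5' (now at pos=13)
pos=14: emit ID 'y' (now at pos=15)
pos=15: emit SEMI ';'
pos=17: enter STRING mode
pos=17: emit STR "a" (now at pos=20)
pos=21: enter COMMENT mode (saw '/*')
exit COMMENT mode (now at pos=29)
DONE. 9 tokens: [NUM, ID, ID, LPAREN, ID, NUM, ID, SEMI, STR]

Answer: 9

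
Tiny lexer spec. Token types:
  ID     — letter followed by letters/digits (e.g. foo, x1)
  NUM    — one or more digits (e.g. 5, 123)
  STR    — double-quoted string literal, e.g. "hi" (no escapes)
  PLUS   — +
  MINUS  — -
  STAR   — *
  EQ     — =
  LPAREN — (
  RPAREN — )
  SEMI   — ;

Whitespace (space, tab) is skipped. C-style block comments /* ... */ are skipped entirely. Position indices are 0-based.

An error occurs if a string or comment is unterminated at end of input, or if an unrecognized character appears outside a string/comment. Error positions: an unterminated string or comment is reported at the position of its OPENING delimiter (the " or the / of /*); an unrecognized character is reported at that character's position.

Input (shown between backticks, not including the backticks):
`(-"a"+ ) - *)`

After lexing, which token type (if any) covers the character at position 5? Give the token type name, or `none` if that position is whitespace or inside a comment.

Answer: PLUS

Derivation:
pos=0: emit LPAREN '('
pos=1: emit MINUS '-'
pos=2: enter STRING mode
pos=2: emit STR "a" (now at pos=5)
pos=5: emit PLUS '+'
pos=7: emit RPAREN ')'
pos=9: emit MINUS '-'
pos=11: emit STAR '*'
pos=12: emit RPAREN ')'
DONE. 8 tokens: [LPAREN, MINUS, STR, PLUS, RPAREN, MINUS, STAR, RPAREN]
Position 5: char is '+' -> PLUS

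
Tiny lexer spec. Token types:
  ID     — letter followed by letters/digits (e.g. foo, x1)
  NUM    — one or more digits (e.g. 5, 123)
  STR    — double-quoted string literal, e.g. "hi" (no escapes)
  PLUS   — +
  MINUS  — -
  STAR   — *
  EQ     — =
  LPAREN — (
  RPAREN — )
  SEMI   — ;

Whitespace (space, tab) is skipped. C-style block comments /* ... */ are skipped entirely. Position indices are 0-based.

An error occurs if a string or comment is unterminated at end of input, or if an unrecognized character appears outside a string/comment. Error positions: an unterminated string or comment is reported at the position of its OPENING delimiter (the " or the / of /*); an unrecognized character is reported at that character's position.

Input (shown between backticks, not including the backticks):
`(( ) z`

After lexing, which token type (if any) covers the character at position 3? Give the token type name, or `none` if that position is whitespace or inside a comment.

pos=0: emit LPAREN '('
pos=1: emit LPAREN '('
pos=3: emit RPAREN ')'
pos=5: emit ID 'z' (now at pos=6)
DONE. 4 tokens: [LPAREN, LPAREN, RPAREN, ID]
Position 3: char is ')' -> RPAREN

Answer: RPAREN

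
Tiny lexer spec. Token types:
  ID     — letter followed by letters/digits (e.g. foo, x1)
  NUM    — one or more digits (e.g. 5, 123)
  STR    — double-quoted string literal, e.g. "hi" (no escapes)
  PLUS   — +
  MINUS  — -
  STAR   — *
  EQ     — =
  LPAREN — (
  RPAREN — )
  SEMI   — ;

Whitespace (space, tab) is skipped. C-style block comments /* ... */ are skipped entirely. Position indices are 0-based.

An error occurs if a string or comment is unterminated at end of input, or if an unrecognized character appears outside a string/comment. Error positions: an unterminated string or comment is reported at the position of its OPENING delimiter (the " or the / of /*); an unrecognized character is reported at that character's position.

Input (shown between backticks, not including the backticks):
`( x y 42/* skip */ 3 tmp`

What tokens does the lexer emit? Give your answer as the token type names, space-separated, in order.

Answer: LPAREN ID ID NUM NUM ID

Derivation:
pos=0: emit LPAREN '('
pos=2: emit ID 'x' (now at pos=3)
pos=4: emit ID 'y' (now at pos=5)
pos=6: emit NUM '42' (now at pos=8)
pos=8: enter COMMENT mode (saw '/*')
exit COMMENT mode (now at pos=18)
pos=19: emit NUM '3' (now at pos=20)
pos=21: emit ID 'tmp' (now at pos=24)
DONE. 6 tokens: [LPAREN, ID, ID, NUM, NUM, ID]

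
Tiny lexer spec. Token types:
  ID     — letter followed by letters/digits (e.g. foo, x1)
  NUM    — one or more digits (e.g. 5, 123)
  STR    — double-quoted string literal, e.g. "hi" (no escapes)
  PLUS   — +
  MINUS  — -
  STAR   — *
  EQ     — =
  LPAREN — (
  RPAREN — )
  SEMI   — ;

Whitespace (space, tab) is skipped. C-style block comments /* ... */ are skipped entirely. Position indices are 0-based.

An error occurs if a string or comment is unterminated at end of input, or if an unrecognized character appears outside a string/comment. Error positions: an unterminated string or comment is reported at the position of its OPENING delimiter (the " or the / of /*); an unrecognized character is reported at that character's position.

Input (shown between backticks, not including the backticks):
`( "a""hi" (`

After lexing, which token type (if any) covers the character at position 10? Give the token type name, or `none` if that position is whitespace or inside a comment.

pos=0: emit LPAREN '('
pos=2: enter STRING mode
pos=2: emit STR "a" (now at pos=5)
pos=5: enter STRING mode
pos=5: emit STR "hi" (now at pos=9)
pos=10: emit LPAREN '('
DONE. 4 tokens: [LPAREN, STR, STR, LPAREN]
Position 10: char is '(' -> LPAREN

Answer: LPAREN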